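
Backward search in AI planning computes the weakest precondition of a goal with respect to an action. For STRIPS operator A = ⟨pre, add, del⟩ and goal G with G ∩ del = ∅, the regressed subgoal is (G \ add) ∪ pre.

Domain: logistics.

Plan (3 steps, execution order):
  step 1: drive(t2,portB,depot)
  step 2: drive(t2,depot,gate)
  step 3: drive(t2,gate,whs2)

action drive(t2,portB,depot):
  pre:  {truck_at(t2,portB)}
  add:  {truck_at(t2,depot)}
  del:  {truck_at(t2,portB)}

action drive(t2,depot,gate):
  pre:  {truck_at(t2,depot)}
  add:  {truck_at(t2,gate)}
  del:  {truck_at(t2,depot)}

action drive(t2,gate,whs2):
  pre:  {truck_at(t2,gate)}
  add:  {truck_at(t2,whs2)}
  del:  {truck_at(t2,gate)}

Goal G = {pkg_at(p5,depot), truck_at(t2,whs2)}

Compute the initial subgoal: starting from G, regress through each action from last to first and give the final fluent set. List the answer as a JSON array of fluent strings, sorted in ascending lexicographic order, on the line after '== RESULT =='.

Regress step by step:
  through step 3 (drive(t2,gate,whs2)): drop {truck_at(t2,whs2)}, keep {pkg_at(p5,depot)}, require {truck_at(t2,gate)}
    → {pkg_at(p5,depot), truck_at(t2,gate)}
  through step 2 (drive(t2,depot,gate)): drop {truck_at(t2,gate)}, keep {pkg_at(p5,depot)}, require {truck_at(t2,depot)}
    → {pkg_at(p5,depot), truck_at(t2,depot)}
  through step 1 (drive(t2,portB,depot)): drop {truck_at(t2,depot)}, keep {pkg_at(p5,depot)}, require {truck_at(t2,portB)}
    → {pkg_at(p5,depot), truck_at(t2,portB)}

== RESULT ==
["pkg_at(p5,depot)", "truck_at(t2,portB)"]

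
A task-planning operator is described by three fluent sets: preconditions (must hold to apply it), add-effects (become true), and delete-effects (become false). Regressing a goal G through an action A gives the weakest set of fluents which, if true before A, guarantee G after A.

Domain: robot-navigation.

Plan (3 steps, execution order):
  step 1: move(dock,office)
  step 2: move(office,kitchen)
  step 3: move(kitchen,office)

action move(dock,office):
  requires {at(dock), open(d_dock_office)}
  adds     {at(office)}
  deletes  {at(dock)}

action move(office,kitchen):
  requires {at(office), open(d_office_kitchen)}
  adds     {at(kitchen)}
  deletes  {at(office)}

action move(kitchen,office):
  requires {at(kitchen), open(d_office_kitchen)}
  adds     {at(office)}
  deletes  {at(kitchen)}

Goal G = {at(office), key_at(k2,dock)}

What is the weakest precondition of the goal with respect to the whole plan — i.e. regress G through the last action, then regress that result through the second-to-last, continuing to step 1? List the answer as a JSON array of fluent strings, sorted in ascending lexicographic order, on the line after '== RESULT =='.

Work backward from the goal:
  through step 3 (move(kitchen,office)): drop {at(office)}, keep {key_at(k2,dock)}, require {at(kitchen), open(d_office_kitchen)}
    → {at(kitchen), key_at(k2,dock), open(d_office_kitchen)}
  through step 2 (move(office,kitchen)): drop {at(kitchen)}, keep {key_at(k2,dock), open(d_office_kitchen)}, require {at(office), open(d_office_kitchen)}
    → {at(office), key_at(k2,dock), open(d_office_kitchen)}
  through step 1 (move(dock,office)): drop {at(office)}, keep {key_at(k2,dock), open(d_office_kitchen)}, require {at(dock), open(d_dock_office)}
    → {at(dock), key_at(k2,dock), open(d_dock_office), open(d_office_kitchen)}

== RESULT ==
["at(dock)", "key_at(k2,dock)", "open(d_dock_office)", "open(d_office_kitchen)"]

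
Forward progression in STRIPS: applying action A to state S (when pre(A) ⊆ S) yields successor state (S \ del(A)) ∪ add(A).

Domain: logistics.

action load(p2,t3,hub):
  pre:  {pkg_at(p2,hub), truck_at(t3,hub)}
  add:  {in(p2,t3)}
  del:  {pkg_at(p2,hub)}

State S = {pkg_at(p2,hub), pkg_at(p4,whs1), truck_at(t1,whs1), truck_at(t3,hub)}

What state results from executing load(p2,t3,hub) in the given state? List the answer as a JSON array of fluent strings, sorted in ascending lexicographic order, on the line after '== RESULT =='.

Progress:
  pre ⊆ S: {pkg_at(p2,hub), truck_at(t3,hub)} ⊆ S  — applicable
  S \ del = {pkg_at(p4,whs1), truck_at(t1,whs1), truck_at(t3,hub)}
  ∪ add   = {in(p2,t3), pkg_at(p4,whs1), truck_at(t1,whs1), truck_at(t3,hub)}

== RESULT ==
["in(p2,t3)", "pkg_at(p4,whs1)", "truck_at(t1,whs1)", "truck_at(t3,hub)"]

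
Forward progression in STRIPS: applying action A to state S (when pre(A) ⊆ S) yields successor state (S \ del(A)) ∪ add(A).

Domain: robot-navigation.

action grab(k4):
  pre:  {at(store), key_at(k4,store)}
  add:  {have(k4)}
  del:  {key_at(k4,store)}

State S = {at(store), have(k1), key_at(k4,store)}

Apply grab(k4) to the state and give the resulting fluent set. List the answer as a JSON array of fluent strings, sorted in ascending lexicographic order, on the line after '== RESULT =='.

Progress:
  pre ⊆ S: {at(store), key_at(k4,store)} ⊆ S  — applicable
  S \ del = {at(store), have(k1)}
  ∪ add   = {at(store), have(k1), have(k4)}

== RESULT ==
["at(store)", "have(k1)", "have(k4)"]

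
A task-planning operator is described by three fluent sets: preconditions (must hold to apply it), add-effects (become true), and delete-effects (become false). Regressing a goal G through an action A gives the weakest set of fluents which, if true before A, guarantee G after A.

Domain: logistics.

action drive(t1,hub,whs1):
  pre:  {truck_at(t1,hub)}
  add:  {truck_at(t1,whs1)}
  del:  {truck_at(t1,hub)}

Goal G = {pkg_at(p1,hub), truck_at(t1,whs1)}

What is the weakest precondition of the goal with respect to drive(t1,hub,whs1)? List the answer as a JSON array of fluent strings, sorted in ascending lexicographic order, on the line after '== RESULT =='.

Compute (G \ add) ∪ pre:
  G ∩ del = {}  (empty — regression defined)
  G \ add = {pkg_at(p1,hub), truck_at(t1,whs1)} \ {truck_at(t1,whs1)} = {pkg_at(p1,hub)}
  ∪ pre   = {pkg_at(p1,hub)} ∪ {truck_at(t1,hub)}
          = {pkg_at(p1,hub), truck_at(t1,hub)}

== RESULT ==
["pkg_at(p1,hub)", "truck_at(t1,hub)"]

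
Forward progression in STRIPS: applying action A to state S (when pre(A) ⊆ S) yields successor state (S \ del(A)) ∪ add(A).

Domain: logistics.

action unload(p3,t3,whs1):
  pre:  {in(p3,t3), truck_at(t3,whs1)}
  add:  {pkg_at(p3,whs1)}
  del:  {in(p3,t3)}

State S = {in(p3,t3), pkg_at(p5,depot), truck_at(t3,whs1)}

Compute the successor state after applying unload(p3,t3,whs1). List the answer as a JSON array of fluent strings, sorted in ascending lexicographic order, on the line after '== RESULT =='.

Compute (S \ del) ∪ add:
  pre ⊆ S: {in(p3,t3), truck_at(t3,whs1)} ⊆ S  — applicable
  S \ del = {pkg_at(p5,depot), truck_at(t3,whs1)}
  ∪ add   = {pkg_at(p3,whs1), pkg_at(p5,depot), truck_at(t3,whs1)}

== RESULT ==
["pkg_at(p3,whs1)", "pkg_at(p5,depot)", "truck_at(t3,whs1)"]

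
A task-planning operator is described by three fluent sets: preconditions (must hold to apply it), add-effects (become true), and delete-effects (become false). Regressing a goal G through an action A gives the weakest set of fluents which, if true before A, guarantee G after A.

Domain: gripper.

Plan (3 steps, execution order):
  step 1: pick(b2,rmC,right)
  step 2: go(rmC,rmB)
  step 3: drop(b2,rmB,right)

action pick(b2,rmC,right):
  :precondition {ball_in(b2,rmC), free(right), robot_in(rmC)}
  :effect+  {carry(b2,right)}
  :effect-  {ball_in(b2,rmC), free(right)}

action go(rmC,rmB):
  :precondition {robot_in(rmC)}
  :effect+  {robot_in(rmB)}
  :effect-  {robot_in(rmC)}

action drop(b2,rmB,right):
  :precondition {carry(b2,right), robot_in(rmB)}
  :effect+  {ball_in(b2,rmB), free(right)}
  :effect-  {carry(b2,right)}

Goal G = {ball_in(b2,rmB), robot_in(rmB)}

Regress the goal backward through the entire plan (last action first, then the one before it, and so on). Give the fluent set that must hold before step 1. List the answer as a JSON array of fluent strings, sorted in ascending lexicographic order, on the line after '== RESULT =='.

Work backward from the goal:
  through step 3 (drop(b2,rmB,right)): drop {ball_in(b2,rmB)}, keep {robot_in(rmB)}, require {carry(b2,right), robot_in(rmB)}
    → {carry(b2,right), robot_in(rmB)}
  through step 2 (go(rmC,rmB)): drop {robot_in(rmB)}, keep {carry(b2,right)}, require {robot_in(rmC)}
    → {carry(b2,right), robot_in(rmC)}
  through step 1 (pick(b2,rmC,right)): drop {carry(b2,right)}, keep {robot_in(rmC)}, require {ball_in(b2,rmC), free(right), robot_in(rmC)}
    → {ball_in(b2,rmC), free(right), robot_in(rmC)}

== RESULT ==
["ball_in(b2,rmC)", "free(right)", "robot_in(rmC)"]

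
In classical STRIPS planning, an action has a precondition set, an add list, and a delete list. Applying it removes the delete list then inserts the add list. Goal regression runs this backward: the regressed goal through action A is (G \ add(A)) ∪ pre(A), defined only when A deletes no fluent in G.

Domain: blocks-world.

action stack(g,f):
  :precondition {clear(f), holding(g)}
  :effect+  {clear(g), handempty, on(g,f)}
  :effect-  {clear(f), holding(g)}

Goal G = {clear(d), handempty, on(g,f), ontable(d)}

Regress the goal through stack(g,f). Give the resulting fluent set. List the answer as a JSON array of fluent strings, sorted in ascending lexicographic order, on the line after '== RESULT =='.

Compute (G \ add) ∪ pre:
  G ∩ del = {}  (empty — regression defined)
  G \ add = {clear(d), handempty, on(g,f), ontable(d)} \ {clear(g), handempty, on(g,f)} = {clear(d), ontable(d)}
  ∪ pre   = {clear(d), ontable(d)} ∪ {clear(f), holding(g)}
          = {clear(d), clear(f), holding(g), ontable(d)}

== RESULT ==
["clear(d)", "clear(f)", "holding(g)", "ontable(d)"]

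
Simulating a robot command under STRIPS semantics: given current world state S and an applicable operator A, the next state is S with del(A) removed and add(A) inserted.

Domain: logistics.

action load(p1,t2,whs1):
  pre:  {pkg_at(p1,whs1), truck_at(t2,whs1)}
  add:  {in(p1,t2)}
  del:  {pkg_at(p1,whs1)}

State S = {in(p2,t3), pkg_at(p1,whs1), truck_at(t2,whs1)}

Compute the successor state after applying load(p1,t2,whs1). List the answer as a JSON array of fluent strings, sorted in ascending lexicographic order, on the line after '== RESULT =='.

Compute (S \ del) ∪ add:
  pre ⊆ S: {pkg_at(p1,whs1), truck_at(t2,whs1)} ⊆ S  — applicable
  S \ del = {in(p2,t3), truck_at(t2,whs1)}
  ∪ add   = {in(p1,t2), in(p2,t3), truck_at(t2,whs1)}

== RESULT ==
["in(p1,t2)", "in(p2,t3)", "truck_at(t2,whs1)"]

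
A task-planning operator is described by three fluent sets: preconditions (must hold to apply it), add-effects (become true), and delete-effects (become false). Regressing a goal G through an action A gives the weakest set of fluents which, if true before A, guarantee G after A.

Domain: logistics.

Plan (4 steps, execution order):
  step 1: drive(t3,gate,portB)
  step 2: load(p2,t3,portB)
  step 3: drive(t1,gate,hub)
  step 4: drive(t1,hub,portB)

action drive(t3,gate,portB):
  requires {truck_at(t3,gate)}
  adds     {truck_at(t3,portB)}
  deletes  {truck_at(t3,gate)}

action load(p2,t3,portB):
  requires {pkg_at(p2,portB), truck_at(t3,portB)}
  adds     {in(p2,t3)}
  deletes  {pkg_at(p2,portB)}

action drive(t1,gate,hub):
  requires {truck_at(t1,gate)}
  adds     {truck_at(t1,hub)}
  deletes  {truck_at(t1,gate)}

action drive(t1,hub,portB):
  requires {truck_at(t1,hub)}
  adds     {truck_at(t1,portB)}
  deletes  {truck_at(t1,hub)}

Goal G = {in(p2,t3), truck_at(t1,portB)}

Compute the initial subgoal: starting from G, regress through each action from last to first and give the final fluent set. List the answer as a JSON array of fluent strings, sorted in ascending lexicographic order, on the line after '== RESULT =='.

Work backward from the goal:
  through step 4 (drive(t1,hub,portB)): drop {truck_at(t1,portB)}, keep {in(p2,t3)}, require {truck_at(t1,hub)}
    → {in(p2,t3), truck_at(t1,hub)}
  through step 3 (drive(t1,gate,hub)): drop {truck_at(t1,hub)}, keep {in(p2,t3)}, require {truck_at(t1,gate)}
    → {in(p2,t3), truck_at(t1,gate)}
  through step 2 (load(p2,t3,portB)): drop {in(p2,t3)}, keep {truck_at(t1,gate)}, require {pkg_at(p2,portB), truck_at(t3,portB)}
    → {pkg_at(p2,portB), truck_at(t1,gate), truck_at(t3,portB)}
  through step 1 (drive(t3,gate,portB)): drop {truck_at(t3,portB)}, keep {pkg_at(p2,portB), truck_at(t1,gate)}, require {truck_at(t3,gate)}
    → {pkg_at(p2,portB), truck_at(t1,gate), truck_at(t3,gate)}

== RESULT ==
["pkg_at(p2,portB)", "truck_at(t1,gate)", "truck_at(t3,gate)"]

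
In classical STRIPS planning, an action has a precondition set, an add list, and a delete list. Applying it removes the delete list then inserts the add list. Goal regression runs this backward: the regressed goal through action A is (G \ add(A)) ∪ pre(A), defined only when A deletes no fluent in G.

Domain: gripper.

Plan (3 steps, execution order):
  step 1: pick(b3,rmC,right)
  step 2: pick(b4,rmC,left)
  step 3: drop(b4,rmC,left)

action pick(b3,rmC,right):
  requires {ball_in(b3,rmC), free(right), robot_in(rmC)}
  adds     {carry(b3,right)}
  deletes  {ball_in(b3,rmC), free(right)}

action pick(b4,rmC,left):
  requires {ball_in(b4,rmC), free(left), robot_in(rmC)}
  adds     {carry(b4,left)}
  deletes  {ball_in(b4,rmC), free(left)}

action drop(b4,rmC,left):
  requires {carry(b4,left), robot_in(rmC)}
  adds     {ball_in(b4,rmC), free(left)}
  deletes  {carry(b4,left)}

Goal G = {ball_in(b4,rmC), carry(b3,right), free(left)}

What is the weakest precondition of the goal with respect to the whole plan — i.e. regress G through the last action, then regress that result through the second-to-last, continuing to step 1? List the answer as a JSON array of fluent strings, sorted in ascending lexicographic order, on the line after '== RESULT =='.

Work backward from the goal:
  through step 3 (drop(b4,rmC,left)): drop {ball_in(b4,rmC), free(left)}, keep {carry(b3,right)}, require {carry(b4,left), robot_in(rmC)}
    → {carry(b3,right), carry(b4,left), robot_in(rmC)}
  through step 2 (pick(b4,rmC,left)): drop {carry(b4,left)}, keep {carry(b3,right), robot_in(rmC)}, require {ball_in(b4,rmC), free(left), robot_in(rmC)}
    → {ball_in(b4,rmC), carry(b3,right), free(left), robot_in(rmC)}
  through step 1 (pick(b3,rmC,right)): drop {carry(b3,right)}, keep {ball_in(b4,rmC), free(left), robot_in(rmC)}, require {ball_in(b3,rmC), free(right), robot_in(rmC)}
    → {ball_in(b3,rmC), ball_in(b4,rmC), free(left), free(right), robot_in(rmC)}

== RESULT ==
["ball_in(b3,rmC)", "ball_in(b4,rmC)", "free(left)", "free(right)", "robot_in(rmC)"]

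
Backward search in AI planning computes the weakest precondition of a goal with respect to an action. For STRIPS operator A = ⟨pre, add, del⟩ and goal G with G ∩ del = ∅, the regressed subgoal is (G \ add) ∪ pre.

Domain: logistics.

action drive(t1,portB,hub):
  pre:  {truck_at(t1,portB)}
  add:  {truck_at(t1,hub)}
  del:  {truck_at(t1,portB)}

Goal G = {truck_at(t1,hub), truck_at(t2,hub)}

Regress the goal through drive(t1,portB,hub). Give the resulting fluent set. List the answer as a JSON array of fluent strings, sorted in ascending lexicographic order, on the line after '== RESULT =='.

Compute (G \ add) ∪ pre:
  G ∩ del = {}  (empty — regression defined)
  G \ add = {truck_at(t1,hub), truck_at(t2,hub)} \ {truck_at(t1,hub)} = {truck_at(t2,hub)}
  ∪ pre   = {truck_at(t2,hub)} ∪ {truck_at(t1,portB)}
          = {truck_at(t1,portB), truck_at(t2,hub)}

== RESULT ==
["truck_at(t1,portB)", "truck_at(t2,hub)"]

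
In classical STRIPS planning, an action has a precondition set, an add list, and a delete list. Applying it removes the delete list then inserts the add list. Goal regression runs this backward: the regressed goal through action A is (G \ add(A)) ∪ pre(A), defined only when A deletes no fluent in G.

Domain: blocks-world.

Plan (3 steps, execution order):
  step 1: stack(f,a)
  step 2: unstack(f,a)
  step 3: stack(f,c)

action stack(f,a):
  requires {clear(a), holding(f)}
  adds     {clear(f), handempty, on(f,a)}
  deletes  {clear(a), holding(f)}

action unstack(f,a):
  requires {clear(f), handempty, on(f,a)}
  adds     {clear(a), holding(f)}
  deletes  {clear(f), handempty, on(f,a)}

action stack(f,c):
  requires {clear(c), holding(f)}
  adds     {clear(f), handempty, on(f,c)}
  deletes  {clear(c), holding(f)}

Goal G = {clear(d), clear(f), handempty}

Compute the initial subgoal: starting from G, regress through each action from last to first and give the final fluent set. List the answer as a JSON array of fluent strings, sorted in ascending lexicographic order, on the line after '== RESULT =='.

Regress step by step:
  through step 3 (stack(f,c)): drop {clear(f), handempty}, keep {clear(d)}, require {clear(c), holding(f)}
    → {clear(c), clear(d), holding(f)}
  through step 2 (unstack(f,a)): drop {holding(f)}, keep {clear(c), clear(d)}, require {clear(f), handempty, on(f,a)}
    → {clear(c), clear(d), clear(f), handempty, on(f,a)}
  through step 1 (stack(f,a)): drop {clear(f), handempty, on(f,a)}, keep {clear(c), clear(d)}, require {clear(a), holding(f)}
    → {clear(a), clear(c), clear(d), holding(f)}

== RESULT ==
["clear(a)", "clear(c)", "clear(d)", "holding(f)"]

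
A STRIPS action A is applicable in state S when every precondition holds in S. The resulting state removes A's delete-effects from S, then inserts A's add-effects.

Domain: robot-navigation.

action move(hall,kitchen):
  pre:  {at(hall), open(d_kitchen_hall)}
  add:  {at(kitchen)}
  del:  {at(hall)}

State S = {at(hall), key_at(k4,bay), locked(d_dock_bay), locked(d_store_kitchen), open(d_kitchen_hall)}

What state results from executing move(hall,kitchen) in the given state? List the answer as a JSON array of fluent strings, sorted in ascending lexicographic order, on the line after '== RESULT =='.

Compute (S \ del) ∪ add:
  pre ⊆ S: {at(hall), open(d_kitchen_hall)} ⊆ S  — applicable
  S \ del = {key_at(k4,bay), locked(d_dock_bay), locked(d_store_kitchen), open(d_kitchen_hall)}
  ∪ add   = {at(kitchen), key_at(k4,bay), locked(d_dock_bay), locked(d_store_kitchen), open(d_kitchen_hall)}

== RESULT ==
["at(kitchen)", "key_at(k4,bay)", "locked(d_dock_bay)", "locked(d_store_kitchen)", "open(d_kitchen_hall)"]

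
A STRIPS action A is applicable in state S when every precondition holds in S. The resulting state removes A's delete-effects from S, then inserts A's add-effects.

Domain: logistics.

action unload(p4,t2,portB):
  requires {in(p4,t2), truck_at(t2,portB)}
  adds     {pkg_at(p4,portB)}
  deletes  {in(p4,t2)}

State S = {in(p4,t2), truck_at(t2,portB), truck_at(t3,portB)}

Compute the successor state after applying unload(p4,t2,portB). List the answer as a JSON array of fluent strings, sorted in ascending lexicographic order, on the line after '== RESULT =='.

Compute (S \ del) ∪ add:
  pre ⊆ S: {in(p4,t2), truck_at(t2,portB)} ⊆ S  — applicable
  S \ del = {truck_at(t2,portB), truck_at(t3,portB)}
  ∪ add   = {pkg_at(p4,portB), truck_at(t2,portB), truck_at(t3,portB)}

== RESULT ==
["pkg_at(p4,portB)", "truck_at(t2,portB)", "truck_at(t3,portB)"]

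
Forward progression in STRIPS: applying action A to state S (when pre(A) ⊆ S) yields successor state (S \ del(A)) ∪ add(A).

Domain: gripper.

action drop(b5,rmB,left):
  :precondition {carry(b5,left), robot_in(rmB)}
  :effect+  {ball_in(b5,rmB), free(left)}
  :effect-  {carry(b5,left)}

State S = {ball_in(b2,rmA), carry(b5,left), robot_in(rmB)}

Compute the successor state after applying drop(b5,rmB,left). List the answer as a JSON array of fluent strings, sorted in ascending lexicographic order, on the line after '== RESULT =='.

Progress:
  pre ⊆ S: {carry(b5,left), robot_in(rmB)} ⊆ S  — applicable
  S \ del = {ball_in(b2,rmA), robot_in(rmB)}
  ∪ add   = {ball_in(b2,rmA), ball_in(b5,rmB), free(left), robot_in(rmB)}

== RESULT ==
["ball_in(b2,rmA)", "ball_in(b5,rmB)", "free(left)", "robot_in(rmB)"]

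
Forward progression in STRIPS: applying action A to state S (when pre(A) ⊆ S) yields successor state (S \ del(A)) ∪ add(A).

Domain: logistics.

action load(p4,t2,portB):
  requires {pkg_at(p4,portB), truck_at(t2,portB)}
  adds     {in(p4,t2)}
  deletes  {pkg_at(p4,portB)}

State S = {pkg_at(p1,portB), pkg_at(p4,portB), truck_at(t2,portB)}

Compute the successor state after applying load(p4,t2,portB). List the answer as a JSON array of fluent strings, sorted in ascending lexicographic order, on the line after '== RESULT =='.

Progress:
  pre ⊆ S: {pkg_at(p4,portB), truck_at(t2,portB)} ⊆ S  — applicable
  S \ del = {pkg_at(p1,portB), truck_at(t2,portB)}
  ∪ add   = {in(p4,t2), pkg_at(p1,portB), truck_at(t2,portB)}

== RESULT ==
["in(p4,t2)", "pkg_at(p1,portB)", "truck_at(t2,portB)"]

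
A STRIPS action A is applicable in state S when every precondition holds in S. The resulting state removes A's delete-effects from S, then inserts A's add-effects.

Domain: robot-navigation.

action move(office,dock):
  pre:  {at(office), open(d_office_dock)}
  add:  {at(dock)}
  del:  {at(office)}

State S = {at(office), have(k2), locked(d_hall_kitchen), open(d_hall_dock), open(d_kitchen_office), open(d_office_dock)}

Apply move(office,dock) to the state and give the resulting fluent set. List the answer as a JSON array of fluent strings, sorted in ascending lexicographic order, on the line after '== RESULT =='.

Compute (S \ del) ∪ add:
  pre ⊆ S: {at(office), open(d_office_dock)} ⊆ S  — applicable
  S \ del = {have(k2), locked(d_hall_kitchen), open(d_hall_dock), open(d_kitchen_office), open(d_office_dock)}
  ∪ add   = {at(dock), have(k2), locked(d_hall_kitchen), open(d_hall_dock), open(d_kitchen_office), open(d_office_dock)}

== RESULT ==
["at(dock)", "have(k2)", "locked(d_hall_kitchen)", "open(d_hall_dock)", "open(d_kitchen_office)", "open(d_office_dock)"]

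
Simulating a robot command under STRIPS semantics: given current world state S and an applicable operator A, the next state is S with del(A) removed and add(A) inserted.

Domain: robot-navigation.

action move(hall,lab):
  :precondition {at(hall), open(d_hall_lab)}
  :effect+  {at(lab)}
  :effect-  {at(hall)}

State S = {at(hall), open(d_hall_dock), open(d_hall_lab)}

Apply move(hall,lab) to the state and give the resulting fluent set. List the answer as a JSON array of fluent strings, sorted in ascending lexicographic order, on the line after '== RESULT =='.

Progress:
  pre ⊆ S: {at(hall), open(d_hall_lab)} ⊆ S  — applicable
  S \ del = {open(d_hall_dock), open(d_hall_lab)}
  ∪ add   = {at(lab), open(d_hall_dock), open(d_hall_lab)}

== RESULT ==
["at(lab)", "open(d_hall_dock)", "open(d_hall_lab)"]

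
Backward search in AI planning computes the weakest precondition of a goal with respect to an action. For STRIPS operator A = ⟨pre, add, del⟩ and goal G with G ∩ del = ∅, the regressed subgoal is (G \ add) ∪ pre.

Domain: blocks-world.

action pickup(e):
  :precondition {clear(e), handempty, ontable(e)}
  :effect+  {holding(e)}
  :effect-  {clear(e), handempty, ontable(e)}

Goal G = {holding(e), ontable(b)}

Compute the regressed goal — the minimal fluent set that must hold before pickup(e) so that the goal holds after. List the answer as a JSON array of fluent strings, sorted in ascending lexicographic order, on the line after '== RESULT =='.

Compute (G \ add) ∪ pre:
  G ∩ del = {}  (empty — regression defined)
  G \ add = {holding(e), ontable(b)} \ {holding(e)} = {ontable(b)}
  ∪ pre   = {ontable(b)} ∪ {clear(e), handempty, ontable(e)}
          = {clear(e), handempty, ontable(b), ontable(e)}

== RESULT ==
["clear(e)", "handempty", "ontable(b)", "ontable(e)"]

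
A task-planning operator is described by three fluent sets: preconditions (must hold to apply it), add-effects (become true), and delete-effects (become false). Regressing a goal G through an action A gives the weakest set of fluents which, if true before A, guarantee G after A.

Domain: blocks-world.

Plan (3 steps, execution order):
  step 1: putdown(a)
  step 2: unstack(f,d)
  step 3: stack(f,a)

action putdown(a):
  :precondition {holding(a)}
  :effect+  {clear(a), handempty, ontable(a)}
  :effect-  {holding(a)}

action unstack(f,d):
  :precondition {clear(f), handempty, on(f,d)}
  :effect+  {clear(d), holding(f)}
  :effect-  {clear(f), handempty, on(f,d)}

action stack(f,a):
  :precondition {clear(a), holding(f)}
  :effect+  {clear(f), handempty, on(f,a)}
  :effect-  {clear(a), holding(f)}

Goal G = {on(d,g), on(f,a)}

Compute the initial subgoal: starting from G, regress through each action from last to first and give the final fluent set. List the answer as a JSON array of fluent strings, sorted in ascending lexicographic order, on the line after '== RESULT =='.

Regress step by step:
  through step 3 (stack(f,a)): drop {on(f,a)}, keep {on(d,g)}, require {clear(a), holding(f)}
    → {clear(a), holding(f), on(d,g)}
  through step 2 (unstack(f,d)): drop {holding(f)}, keep {clear(a), on(d,g)}, require {clear(f), handempty, on(f,d)}
    → {clear(a), clear(f), handempty, on(d,g), on(f,d)}
  through step 1 (putdown(a)): drop {clear(a), handempty}, keep {clear(f), on(d,g), on(f,d)}, require {holding(a)}
    → {clear(f), holding(a), on(d,g), on(f,d)}

== RESULT ==
["clear(f)", "holding(a)", "on(d,g)", "on(f,d)"]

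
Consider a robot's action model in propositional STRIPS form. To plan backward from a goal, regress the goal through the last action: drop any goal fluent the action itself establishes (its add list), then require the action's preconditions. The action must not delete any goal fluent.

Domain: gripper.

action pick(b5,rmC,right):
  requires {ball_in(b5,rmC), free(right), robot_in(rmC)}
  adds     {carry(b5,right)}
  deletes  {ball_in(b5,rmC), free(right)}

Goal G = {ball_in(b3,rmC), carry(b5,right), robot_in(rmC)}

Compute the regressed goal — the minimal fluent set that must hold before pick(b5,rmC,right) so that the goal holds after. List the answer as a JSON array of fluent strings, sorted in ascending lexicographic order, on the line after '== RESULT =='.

Compute (G \ add) ∪ pre:
  G ∩ del = {}  (empty — regression defined)
  G \ add = {ball_in(b3,rmC), carry(b5,right), robot_in(rmC)} \ {carry(b5,right)} = {ball_in(b3,rmC), robot_in(rmC)}
  ∪ pre   = {ball_in(b3,rmC), robot_in(rmC)} ∪ {ball_in(b5,rmC), free(right), robot_in(rmC)}
          = {ball_in(b3,rmC), ball_in(b5,rmC), free(right), robot_in(rmC)}

== RESULT ==
["ball_in(b3,rmC)", "ball_in(b5,rmC)", "free(right)", "robot_in(rmC)"]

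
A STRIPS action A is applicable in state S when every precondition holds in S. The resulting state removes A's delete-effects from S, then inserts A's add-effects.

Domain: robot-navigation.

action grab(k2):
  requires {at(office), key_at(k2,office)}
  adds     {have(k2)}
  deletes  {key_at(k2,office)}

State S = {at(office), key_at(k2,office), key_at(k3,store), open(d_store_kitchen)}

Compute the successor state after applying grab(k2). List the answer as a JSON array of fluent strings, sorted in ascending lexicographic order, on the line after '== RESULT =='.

Progress:
  pre ⊆ S: {at(office), key_at(k2,office)} ⊆ S  — applicable
  S \ del = {at(office), key_at(k3,store), open(d_store_kitchen)}
  ∪ add   = {at(office), have(k2), key_at(k3,store), open(d_store_kitchen)}

== RESULT ==
["at(office)", "have(k2)", "key_at(k3,store)", "open(d_store_kitchen)"]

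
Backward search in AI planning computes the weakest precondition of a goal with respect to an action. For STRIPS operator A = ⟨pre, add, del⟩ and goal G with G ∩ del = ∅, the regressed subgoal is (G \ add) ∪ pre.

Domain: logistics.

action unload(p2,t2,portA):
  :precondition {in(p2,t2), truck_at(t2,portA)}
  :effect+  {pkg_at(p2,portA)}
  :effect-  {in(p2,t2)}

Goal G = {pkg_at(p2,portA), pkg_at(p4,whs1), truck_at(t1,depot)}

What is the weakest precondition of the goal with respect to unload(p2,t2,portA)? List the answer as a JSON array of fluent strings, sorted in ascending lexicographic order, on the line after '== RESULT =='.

Compute (G \ add) ∪ pre:
  G ∩ del = {}  (empty — regression defined)
  G \ add = {pkg_at(p2,portA), pkg_at(p4,whs1), truck_at(t1,depot)} \ {pkg_at(p2,portA)} = {pkg_at(p4,whs1), truck_at(t1,depot)}
  ∪ pre   = {pkg_at(p4,whs1), truck_at(t1,depot)} ∪ {in(p2,t2), truck_at(t2,portA)}
          = {in(p2,t2), pkg_at(p4,whs1), truck_at(t1,depot), truck_at(t2,portA)}

== RESULT ==
["in(p2,t2)", "pkg_at(p4,whs1)", "truck_at(t1,depot)", "truck_at(t2,portA)"]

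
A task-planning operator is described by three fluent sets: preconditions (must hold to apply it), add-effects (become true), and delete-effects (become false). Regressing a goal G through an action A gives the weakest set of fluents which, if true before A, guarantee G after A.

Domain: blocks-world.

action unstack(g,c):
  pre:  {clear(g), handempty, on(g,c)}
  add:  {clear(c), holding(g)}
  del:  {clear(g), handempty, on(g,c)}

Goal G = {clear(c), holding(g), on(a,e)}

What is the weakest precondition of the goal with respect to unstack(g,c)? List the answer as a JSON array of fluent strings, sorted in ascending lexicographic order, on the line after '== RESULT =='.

Compute (G \ add) ∪ pre:
  G ∩ del = {}  (empty — regression defined)
  G \ add = {clear(c), holding(g), on(a,e)} \ {clear(c), holding(g)} = {on(a,e)}
  ∪ pre   = {on(a,e)} ∪ {clear(g), handempty, on(g,c)}
          = {clear(g), handempty, on(a,e), on(g,c)}

== RESULT ==
["clear(g)", "handempty", "on(a,e)", "on(g,c)"]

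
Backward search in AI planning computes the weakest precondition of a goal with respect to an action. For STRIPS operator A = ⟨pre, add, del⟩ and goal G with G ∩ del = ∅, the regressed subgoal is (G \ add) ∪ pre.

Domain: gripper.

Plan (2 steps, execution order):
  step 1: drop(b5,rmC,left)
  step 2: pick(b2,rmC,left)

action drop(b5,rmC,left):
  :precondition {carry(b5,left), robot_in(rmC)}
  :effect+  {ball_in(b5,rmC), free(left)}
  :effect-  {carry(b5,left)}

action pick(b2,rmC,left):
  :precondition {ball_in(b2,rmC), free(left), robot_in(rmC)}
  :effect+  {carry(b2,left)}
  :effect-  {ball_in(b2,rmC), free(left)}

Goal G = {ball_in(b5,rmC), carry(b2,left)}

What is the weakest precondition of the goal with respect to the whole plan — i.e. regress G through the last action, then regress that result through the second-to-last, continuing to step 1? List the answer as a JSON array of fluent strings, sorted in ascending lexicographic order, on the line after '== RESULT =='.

Work backward from the goal:
  through step 2 (pick(b2,rmC,left)): drop {carry(b2,left)}, keep {ball_in(b5,rmC)}, require {ball_in(b2,rmC), free(left), robot_in(rmC)}
    → {ball_in(b2,rmC), ball_in(b5,rmC), free(left), robot_in(rmC)}
  through step 1 (drop(b5,rmC,left)): drop {ball_in(b5,rmC), free(left)}, keep {ball_in(b2,rmC), robot_in(rmC)}, require {carry(b5,left), robot_in(rmC)}
    → {ball_in(b2,rmC), carry(b5,left), robot_in(rmC)}

== RESULT ==
["ball_in(b2,rmC)", "carry(b5,left)", "robot_in(rmC)"]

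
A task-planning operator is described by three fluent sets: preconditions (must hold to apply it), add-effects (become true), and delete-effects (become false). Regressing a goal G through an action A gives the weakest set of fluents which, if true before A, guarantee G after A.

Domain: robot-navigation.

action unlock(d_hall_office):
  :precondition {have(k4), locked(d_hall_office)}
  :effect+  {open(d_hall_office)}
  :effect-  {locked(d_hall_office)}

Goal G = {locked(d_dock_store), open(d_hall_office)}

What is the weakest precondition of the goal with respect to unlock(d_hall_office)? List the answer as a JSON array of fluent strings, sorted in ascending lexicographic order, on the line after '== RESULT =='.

Compute (G \ add) ∪ pre:
  G ∩ del = {}  (empty — regression defined)
  G \ add = {locked(d_dock_store), open(d_hall_office)} \ {open(d_hall_office)} = {locked(d_dock_store)}
  ∪ pre   = {locked(d_dock_store)} ∪ {have(k4), locked(d_hall_office)}
          = {have(k4), locked(d_dock_store), locked(d_hall_office)}

== RESULT ==
["have(k4)", "locked(d_dock_store)", "locked(d_hall_office)"]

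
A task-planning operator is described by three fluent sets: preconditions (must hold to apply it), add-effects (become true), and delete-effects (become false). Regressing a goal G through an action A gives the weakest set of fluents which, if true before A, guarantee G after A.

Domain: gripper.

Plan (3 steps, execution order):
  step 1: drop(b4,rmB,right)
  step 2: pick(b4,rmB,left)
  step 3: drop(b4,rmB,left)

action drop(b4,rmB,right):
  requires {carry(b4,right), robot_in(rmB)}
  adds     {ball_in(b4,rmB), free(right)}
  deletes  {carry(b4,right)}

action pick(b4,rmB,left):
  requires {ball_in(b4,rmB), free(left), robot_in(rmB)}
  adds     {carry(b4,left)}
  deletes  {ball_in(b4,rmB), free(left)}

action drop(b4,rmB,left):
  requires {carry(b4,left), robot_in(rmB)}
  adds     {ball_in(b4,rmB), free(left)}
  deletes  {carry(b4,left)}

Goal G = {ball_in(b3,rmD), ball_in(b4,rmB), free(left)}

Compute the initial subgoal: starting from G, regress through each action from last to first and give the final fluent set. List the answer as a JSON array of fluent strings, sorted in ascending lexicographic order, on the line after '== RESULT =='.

Regress step by step:
  through step 3 (drop(b4,rmB,left)): drop {ball_in(b4,rmB), free(left)}, keep {ball_in(b3,rmD)}, require {carry(b4,left), robot_in(rmB)}
    → {ball_in(b3,rmD), carry(b4,left), robot_in(rmB)}
  through step 2 (pick(b4,rmB,left)): drop {carry(b4,left)}, keep {ball_in(b3,rmD), robot_in(rmB)}, require {ball_in(b4,rmB), free(left), robot_in(rmB)}
    → {ball_in(b3,rmD), ball_in(b4,rmB), free(left), robot_in(rmB)}
  through step 1 (drop(b4,rmB,right)): drop {ball_in(b4,rmB)}, keep {ball_in(b3,rmD), free(left), robot_in(rmB)}, require {carry(b4,right), robot_in(rmB)}
    → {ball_in(b3,rmD), carry(b4,right), free(left), robot_in(rmB)}

== RESULT ==
["ball_in(b3,rmD)", "carry(b4,right)", "free(left)", "robot_in(rmB)"]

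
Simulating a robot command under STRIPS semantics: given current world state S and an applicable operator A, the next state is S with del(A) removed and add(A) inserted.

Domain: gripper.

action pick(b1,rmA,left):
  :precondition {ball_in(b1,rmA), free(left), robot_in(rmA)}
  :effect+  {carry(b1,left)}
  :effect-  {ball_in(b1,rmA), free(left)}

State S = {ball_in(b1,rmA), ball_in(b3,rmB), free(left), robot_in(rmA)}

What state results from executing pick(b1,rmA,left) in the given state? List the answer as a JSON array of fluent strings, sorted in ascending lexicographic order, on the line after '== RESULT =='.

Progress:
  pre ⊆ S: {ball_in(b1,rmA), free(left), robot_in(rmA)} ⊆ S  — applicable
  S \ del = {ball_in(b3,rmB), robot_in(rmA)}
  ∪ add   = {ball_in(b3,rmB), carry(b1,left), robot_in(rmA)}

== RESULT ==
["ball_in(b3,rmB)", "carry(b1,left)", "robot_in(rmA)"]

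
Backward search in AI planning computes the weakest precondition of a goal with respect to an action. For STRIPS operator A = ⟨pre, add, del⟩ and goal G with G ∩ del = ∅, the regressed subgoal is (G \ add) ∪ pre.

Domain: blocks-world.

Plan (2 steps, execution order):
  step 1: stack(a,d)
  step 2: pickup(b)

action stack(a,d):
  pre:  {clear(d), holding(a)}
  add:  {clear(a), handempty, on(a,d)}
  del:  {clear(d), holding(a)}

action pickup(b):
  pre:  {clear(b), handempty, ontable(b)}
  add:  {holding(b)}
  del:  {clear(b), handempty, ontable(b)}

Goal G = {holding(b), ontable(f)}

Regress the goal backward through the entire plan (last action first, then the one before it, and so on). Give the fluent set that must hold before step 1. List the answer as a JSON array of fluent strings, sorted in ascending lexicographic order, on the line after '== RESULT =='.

Regress step by step:
  through step 2 (pickup(b)): drop {holding(b)}, keep {ontable(f)}, require {clear(b), handempty, ontable(b)}
    → {clear(b), handempty, ontable(b), ontable(f)}
  through step 1 (stack(a,d)): drop {handempty}, keep {clear(b), ontable(b), ontable(f)}, require {clear(d), holding(a)}
    → {clear(b), clear(d), holding(a), ontable(b), ontable(f)}

== RESULT ==
["clear(b)", "clear(d)", "holding(a)", "ontable(b)", "ontable(f)"]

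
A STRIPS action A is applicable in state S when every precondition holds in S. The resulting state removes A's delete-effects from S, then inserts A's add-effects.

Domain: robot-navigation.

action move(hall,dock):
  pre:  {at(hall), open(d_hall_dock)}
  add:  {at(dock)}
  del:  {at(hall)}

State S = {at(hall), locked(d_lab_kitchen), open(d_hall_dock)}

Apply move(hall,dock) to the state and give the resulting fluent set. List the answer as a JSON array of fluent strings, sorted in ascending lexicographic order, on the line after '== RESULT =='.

Progress:
  pre ⊆ S: {at(hall), open(d_hall_dock)} ⊆ S  — applicable
  S \ del = {locked(d_lab_kitchen), open(d_hall_dock)}
  ∪ add   = {at(dock), locked(d_lab_kitchen), open(d_hall_dock)}

== RESULT ==
["at(dock)", "locked(d_lab_kitchen)", "open(d_hall_dock)"]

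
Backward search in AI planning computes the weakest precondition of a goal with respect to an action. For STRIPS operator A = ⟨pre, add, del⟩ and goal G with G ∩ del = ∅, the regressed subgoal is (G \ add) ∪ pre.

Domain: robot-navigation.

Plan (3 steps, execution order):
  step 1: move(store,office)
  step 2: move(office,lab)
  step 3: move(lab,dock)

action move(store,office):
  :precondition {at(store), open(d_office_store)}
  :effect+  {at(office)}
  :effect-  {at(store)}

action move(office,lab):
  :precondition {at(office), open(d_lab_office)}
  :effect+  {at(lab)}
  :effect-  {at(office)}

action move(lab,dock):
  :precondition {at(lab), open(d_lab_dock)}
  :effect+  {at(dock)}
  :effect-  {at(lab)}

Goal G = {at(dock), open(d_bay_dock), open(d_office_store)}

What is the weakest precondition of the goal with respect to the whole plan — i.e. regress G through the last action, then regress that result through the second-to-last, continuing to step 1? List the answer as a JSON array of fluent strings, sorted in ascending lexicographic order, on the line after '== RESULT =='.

Work backward from the goal:
  through step 3 (move(lab,dock)): drop {at(dock)}, keep {open(d_bay_dock), open(d_office_store)}, require {at(lab), open(d_lab_dock)}
    → {at(lab), open(d_bay_dock), open(d_lab_dock), open(d_office_store)}
  through step 2 (move(office,lab)): drop {at(lab)}, keep {open(d_bay_dock), open(d_lab_dock), open(d_office_store)}, require {at(office), open(d_lab_office)}
    → {at(office), open(d_bay_dock), open(d_lab_dock), open(d_lab_office), open(d_office_store)}
  through step 1 (move(store,office)): drop {at(office)}, keep {open(d_bay_dock), open(d_lab_dock), open(d_lab_office), open(d_office_store)}, require {at(store), open(d_office_store)}
    → {at(store), open(d_bay_dock), open(d_lab_dock), open(d_lab_office), open(d_office_store)}

== RESULT ==
["at(store)", "open(d_bay_dock)", "open(d_lab_dock)", "open(d_lab_office)", "open(d_office_store)"]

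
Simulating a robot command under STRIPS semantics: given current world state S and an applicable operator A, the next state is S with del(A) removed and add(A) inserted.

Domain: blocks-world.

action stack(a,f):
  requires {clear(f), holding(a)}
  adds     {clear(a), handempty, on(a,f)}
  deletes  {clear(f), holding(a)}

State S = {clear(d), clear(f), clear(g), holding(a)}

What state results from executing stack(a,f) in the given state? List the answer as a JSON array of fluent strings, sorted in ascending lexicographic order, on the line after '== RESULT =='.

Compute (S \ del) ∪ add:
  pre ⊆ S: {clear(f), holding(a)} ⊆ S  — applicable
  S \ del = {clear(d), clear(g)}
  ∪ add   = {clear(a), clear(d), clear(g), handempty, on(a,f)}

== RESULT ==
["clear(a)", "clear(d)", "clear(g)", "handempty", "on(a,f)"]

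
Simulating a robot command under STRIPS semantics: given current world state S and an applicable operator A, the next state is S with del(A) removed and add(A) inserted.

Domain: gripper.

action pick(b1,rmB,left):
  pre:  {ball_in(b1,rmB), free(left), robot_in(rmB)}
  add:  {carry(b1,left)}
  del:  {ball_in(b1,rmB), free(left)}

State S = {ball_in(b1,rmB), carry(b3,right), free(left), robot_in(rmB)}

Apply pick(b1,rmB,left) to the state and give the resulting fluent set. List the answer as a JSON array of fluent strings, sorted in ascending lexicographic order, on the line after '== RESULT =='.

Compute (S \ del) ∪ add:
  pre ⊆ S: {ball_in(b1,rmB), free(left), robot_in(rmB)} ⊆ S  — applicable
  S \ del = {carry(b3,right), robot_in(rmB)}
  ∪ add   = {carry(b1,left), carry(b3,right), robot_in(rmB)}

== RESULT ==
["carry(b1,left)", "carry(b3,right)", "robot_in(rmB)"]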